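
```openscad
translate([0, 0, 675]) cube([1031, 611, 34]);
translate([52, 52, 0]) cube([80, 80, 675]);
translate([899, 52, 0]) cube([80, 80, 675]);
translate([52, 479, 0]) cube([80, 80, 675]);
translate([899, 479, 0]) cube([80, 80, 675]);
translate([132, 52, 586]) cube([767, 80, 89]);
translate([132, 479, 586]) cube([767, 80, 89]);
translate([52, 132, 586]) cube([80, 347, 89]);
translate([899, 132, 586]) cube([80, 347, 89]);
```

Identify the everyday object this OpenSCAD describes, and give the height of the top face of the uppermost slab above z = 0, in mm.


A table. The table height is 709 mm.

A 1031×611×34 slab sits at z = 675 on four 80 mm square posts — a table. The top surface is at 675 + 34 = 709 mm.


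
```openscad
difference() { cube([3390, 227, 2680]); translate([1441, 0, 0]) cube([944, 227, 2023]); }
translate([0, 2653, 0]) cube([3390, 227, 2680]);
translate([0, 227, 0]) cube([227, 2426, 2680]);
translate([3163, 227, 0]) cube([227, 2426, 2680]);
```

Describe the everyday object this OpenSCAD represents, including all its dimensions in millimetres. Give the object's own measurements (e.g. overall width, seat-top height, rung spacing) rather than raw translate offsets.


A single room: four walls, each 2680 mm tall and 227 mm thick, enclosing an outside footprint 3390×2880 mm (x × y), no floor or roof. The front and back walls (−y and +y sides) run the full x-width; the side walls fit between their inner faces. A door opening 944 mm wide and 2023 mm tall is cut through the front wall from the floor up, its −x edge 1441 mm from the wall's −x end.


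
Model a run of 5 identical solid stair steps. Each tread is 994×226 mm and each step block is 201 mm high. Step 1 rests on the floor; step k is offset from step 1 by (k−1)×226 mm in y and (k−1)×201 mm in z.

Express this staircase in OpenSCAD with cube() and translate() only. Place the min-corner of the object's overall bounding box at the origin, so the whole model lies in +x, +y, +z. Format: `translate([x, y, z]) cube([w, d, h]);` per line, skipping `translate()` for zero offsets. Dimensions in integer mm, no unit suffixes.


cube([994, 226, 201]);
translate([0, 226, 201]) cube([994, 226, 201]);
translate([0, 452, 402]) cube([994, 226, 201]);
translate([0, 678, 603]) cube([994, 226, 201]);
translate([0, 904, 804]) cube([994, 226, 201]);


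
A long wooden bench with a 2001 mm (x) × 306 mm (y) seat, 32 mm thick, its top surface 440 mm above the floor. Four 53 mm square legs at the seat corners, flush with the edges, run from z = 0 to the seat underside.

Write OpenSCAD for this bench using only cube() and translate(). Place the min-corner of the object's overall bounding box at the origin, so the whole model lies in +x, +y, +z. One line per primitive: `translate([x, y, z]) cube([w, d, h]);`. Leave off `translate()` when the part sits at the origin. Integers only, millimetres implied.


translate([0, 0, 408]) cube([2001, 306, 32]);
cube([53, 53, 408]);
translate([0, 253, 0]) cube([53, 53, 408]);
translate([1948, 0, 0]) cube([53, 53, 408]);
translate([1948, 253, 0]) cube([53, 53, 408]);


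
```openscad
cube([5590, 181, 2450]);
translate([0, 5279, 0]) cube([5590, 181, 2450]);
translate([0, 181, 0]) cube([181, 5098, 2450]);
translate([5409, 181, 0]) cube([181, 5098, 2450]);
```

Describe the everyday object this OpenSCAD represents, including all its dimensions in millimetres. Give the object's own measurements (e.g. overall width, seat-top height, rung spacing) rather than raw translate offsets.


The wall frame of a small rectangular building: four walls, each 2450 mm tall and 181 mm thick, enclosing a footprint 5590 mm (x) by 5460 mm (y) outside-to-outside, with no floor or roof. The front and back walls (the −y and +y sides) span the full width; the two side walls fit between them.


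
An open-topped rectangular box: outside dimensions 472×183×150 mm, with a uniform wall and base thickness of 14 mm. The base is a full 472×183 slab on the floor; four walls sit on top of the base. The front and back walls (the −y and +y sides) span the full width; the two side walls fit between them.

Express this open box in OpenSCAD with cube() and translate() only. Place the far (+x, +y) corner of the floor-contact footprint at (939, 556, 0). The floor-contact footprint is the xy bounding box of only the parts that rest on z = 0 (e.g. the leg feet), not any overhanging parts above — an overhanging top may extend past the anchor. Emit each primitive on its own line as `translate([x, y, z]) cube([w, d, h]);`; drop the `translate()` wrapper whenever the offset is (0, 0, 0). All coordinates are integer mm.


translate([467, 373, 0]) cube([472, 183, 14]);
translate([467, 373, 14]) cube([472, 14, 136]);
translate([467, 542, 14]) cube([472, 14, 136]);
translate([467, 387, 14]) cube([14, 155, 136]);
translate([925, 387, 14]) cube([14, 155, 136]);


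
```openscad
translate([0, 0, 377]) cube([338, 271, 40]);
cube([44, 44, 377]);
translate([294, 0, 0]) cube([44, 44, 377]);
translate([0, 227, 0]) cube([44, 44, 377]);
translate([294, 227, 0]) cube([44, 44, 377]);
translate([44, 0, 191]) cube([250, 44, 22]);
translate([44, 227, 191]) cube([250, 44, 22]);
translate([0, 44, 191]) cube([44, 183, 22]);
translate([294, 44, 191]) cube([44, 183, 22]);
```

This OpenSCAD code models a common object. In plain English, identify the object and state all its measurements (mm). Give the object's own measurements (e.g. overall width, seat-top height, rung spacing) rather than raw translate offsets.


A four-legged stool. The seat is a 338×271×40 mm slab whose top surface is at z = 417 mm; four square legs, each 44×44 mm in cross-section, run from the floor (z = 0) to the underside of the seat, each flush with a corner of the seat. Four stretchers, 44 mm wide and 22 mm tall, connect adjacent legs with their undersides at z = 191 mm, each running between the inner faces of the legs it joins and aligned with the legs' outer faces on the other axis.


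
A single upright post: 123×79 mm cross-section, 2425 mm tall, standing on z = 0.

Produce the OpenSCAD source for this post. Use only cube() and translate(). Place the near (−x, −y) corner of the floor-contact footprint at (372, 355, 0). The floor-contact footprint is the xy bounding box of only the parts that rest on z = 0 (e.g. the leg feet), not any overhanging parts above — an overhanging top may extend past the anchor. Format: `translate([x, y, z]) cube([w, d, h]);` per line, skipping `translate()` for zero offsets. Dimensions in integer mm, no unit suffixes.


translate([372, 355, 0]) cube([123, 79, 2425]);


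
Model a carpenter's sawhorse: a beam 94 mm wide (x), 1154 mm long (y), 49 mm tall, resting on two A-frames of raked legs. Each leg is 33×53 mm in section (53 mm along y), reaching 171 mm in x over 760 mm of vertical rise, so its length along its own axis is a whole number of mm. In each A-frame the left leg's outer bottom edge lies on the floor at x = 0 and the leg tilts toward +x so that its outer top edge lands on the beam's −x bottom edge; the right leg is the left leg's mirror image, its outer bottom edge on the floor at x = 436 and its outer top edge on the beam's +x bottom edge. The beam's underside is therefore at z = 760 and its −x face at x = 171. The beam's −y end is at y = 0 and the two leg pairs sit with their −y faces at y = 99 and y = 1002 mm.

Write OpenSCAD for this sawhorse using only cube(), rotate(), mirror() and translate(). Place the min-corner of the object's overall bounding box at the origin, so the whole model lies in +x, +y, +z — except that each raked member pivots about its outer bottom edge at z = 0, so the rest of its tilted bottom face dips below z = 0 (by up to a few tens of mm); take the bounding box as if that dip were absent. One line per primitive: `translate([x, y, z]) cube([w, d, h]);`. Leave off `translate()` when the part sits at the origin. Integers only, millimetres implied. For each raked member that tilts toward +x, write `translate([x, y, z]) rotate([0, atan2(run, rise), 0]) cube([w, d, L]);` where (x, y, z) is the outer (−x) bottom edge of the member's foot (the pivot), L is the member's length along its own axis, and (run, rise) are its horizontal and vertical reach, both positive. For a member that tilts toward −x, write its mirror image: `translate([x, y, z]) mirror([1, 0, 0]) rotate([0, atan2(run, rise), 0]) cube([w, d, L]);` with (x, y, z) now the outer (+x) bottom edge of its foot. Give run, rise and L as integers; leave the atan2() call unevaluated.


// leg length = √(171² + 760²) = 779
// right-leg outer foot x = 2·171 + 94 = 436
// beam min-corner = (171, 0, 760)
translate([171, 0, 760]) cube([94, 1154, 49]);
translate([0, 99, 0]) rotate([0, atan2(171, 760), 0]) cube([33, 53, 779]);
translate([436, 99, 0]) mirror([1, 0, 0]) rotate([0, atan2(171, 760), 0]) cube([33, 53, 779]);
translate([0, 1002, 0]) rotate([0, atan2(171, 760), 0]) cube([33, 53, 779]);
translate([436, 1002, 0]) mirror([1, 0, 0]) rotate([0, atan2(171, 760), 0]) cube([33, 53, 779]);


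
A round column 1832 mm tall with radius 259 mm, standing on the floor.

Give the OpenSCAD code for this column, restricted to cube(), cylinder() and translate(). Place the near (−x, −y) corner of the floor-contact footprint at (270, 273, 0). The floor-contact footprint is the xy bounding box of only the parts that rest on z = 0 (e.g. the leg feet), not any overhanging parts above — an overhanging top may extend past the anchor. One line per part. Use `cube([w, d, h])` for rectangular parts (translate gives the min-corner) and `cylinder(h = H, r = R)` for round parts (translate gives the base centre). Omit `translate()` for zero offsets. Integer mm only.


translate([529, 532, 0]) cylinder(h = 1832, r = 259);


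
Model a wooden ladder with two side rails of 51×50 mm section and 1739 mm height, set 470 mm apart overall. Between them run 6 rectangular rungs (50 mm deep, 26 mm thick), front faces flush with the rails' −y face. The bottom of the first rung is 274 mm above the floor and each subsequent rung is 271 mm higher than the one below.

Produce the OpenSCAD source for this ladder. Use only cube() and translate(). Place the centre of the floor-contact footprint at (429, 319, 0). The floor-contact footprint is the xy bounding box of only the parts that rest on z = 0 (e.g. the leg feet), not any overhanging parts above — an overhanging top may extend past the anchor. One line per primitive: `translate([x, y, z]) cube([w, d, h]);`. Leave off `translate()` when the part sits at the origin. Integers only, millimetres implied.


translate([194, 294, 0]) cube([51, 50, 1739]);
translate([613, 294, 0]) cube([51, 50, 1739]);
translate([245, 294, 274]) cube([368, 50, 26]);
translate([245, 294, 545]) cube([368, 50, 26]);
translate([245, 294, 816]) cube([368, 50, 26]);
translate([245, 294, 1087]) cube([368, 50, 26]);
translate([245, 294, 1358]) cube([368, 50, 26]);
translate([245, 294, 1629]) cube([368, 50, 26]);


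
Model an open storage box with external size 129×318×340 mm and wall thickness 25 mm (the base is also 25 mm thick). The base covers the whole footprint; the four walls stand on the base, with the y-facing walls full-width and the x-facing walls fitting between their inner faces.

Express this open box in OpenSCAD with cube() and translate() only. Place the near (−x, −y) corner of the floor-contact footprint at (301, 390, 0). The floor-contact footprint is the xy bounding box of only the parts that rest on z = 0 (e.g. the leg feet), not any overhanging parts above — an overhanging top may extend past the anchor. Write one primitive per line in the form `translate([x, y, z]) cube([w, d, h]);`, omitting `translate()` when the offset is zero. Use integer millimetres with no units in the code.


translate([301, 390, 0]) cube([129, 318, 25]);
translate([301, 390, 25]) cube([129, 25, 315]);
translate([301, 683, 25]) cube([129, 25, 315]);
translate([301, 415, 25]) cube([25, 268, 315]);
translate([405, 415, 25]) cube([25, 268, 315]);


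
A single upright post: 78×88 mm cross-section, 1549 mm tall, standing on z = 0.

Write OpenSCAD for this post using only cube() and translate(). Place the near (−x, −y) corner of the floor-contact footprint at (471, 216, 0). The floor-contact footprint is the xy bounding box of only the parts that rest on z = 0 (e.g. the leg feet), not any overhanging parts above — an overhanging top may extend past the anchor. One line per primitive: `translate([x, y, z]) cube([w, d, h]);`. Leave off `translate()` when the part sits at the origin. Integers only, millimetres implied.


translate([471, 216, 0]) cube([78, 88, 1549]);


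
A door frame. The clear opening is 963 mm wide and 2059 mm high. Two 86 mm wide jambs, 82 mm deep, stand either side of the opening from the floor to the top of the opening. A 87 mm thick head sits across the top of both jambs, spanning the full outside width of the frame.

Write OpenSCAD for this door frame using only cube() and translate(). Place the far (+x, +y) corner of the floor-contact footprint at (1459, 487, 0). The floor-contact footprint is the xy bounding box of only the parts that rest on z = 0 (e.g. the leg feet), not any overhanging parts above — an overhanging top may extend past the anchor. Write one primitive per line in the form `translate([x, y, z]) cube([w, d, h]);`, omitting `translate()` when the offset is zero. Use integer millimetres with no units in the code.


translate([324, 405, 0]) cube([86, 82, 2059]);
translate([1373, 405, 0]) cube([86, 82, 2059]);
translate([324, 405, 2059]) cube([1135, 82, 87]);


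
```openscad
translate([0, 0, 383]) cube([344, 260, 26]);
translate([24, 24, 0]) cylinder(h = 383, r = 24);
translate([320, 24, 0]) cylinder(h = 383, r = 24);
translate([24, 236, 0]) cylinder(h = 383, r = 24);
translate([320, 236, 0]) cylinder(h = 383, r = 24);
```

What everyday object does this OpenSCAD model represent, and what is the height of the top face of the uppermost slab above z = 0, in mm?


A stool. The seat height is 409 mm.

A 344×260×26 slab at z = 383 on four corner cylinders — a stool. The seat top is 383 + 26 = 409 mm.


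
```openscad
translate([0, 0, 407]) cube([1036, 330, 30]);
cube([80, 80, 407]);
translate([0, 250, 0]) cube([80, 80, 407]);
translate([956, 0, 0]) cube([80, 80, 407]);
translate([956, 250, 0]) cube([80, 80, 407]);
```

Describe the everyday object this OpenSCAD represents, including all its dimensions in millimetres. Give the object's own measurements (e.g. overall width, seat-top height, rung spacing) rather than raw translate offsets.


A bench: a 1036×330 mm seat slab, 30 mm thick, top at z = 437 mm, on four 80×80 mm square legs flush with the seat corners and standing on z = 0.


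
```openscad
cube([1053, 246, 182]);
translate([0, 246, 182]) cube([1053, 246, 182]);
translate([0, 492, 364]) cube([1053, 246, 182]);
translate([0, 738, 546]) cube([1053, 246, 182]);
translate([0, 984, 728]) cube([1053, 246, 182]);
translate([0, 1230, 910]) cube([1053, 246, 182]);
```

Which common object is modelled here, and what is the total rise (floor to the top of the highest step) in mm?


A staircase. The total rise is 1092 mm.

6 identical blocks, each offset up and back from the previous — a staircase. Each step is 182 mm tall and there are 6 of them, so the total rise is 6 × 182 = 1092 mm.


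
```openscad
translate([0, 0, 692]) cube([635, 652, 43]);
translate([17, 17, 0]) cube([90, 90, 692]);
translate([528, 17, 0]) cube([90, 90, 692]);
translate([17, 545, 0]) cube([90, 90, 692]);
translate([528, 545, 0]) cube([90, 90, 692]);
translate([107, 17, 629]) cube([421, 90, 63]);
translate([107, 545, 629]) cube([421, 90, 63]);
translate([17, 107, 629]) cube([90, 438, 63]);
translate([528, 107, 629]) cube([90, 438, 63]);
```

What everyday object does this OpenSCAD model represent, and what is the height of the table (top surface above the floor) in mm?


A table. The table height is 735 mm.

A 635×652×43 slab sits at z = 692 on four 90 mm square posts — a table. The top surface is at 692 + 43 = 735 mm.


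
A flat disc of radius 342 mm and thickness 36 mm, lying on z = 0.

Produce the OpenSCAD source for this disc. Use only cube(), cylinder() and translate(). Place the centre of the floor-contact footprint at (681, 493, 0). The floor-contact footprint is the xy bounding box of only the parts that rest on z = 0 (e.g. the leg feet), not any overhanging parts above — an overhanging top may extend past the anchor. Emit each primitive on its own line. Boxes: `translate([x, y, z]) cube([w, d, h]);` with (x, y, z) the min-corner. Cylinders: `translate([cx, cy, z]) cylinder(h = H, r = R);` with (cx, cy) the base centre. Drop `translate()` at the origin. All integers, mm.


translate([681, 493, 0]) cylinder(h = 36, r = 342);


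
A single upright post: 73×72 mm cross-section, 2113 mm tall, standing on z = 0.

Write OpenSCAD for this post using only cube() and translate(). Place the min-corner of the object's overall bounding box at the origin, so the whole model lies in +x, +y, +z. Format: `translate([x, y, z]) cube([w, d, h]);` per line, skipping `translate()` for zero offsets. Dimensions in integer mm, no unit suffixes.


cube([73, 72, 2113]);


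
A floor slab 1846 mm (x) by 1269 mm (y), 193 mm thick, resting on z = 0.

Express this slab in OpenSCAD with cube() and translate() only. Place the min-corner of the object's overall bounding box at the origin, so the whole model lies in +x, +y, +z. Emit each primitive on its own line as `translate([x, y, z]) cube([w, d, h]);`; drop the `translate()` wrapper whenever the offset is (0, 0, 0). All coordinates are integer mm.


cube([1846, 1269, 193]);


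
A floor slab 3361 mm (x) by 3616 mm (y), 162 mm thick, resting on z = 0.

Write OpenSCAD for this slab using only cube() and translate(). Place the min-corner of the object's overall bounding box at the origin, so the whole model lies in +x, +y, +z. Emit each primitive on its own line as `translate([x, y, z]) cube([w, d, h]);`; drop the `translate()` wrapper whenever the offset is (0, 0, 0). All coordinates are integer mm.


cube([3361, 3616, 162]);


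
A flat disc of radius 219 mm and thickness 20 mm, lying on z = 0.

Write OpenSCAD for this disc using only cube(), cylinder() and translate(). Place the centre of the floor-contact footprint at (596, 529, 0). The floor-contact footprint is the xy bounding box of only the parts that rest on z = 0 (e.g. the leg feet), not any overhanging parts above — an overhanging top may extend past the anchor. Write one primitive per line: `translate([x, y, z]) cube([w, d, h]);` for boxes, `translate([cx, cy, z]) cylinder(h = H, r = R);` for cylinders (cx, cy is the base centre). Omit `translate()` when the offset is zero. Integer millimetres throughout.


translate([596, 529, 0]) cylinder(h = 20, r = 219);


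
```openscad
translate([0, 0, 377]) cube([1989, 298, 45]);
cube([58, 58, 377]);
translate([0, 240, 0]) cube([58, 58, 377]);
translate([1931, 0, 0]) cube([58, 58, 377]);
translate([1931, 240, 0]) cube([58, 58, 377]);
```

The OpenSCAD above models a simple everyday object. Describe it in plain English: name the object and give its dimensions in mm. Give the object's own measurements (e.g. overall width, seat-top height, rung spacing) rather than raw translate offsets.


A bench: a 1989×298 mm seat slab, 45 mm thick, top at z = 422 mm, on four 58×58 mm square legs flush with the seat corners and standing on z = 0.


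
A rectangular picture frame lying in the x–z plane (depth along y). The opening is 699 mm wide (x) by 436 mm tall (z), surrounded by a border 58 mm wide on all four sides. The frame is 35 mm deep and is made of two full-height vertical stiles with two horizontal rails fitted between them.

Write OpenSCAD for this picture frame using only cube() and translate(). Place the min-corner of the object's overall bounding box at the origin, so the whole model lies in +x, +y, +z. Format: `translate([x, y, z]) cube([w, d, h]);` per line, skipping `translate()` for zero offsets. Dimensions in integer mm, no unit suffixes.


cube([58, 35, 552]);
translate([757, 0, 0]) cube([58, 35, 552]);
translate([58, 0, 0]) cube([699, 35, 58]);
translate([58, 0, 494]) cube([699, 35, 58]);


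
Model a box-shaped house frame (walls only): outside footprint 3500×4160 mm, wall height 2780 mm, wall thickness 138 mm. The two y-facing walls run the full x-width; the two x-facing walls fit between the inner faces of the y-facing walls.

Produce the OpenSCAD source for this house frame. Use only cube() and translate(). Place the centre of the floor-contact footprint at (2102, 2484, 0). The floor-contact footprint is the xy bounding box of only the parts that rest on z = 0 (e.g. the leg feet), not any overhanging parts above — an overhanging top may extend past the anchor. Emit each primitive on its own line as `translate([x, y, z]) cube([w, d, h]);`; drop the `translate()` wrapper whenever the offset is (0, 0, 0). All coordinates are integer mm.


translate([352, 404, 0]) cube([3500, 138, 2780]);
translate([352, 4426, 0]) cube([3500, 138, 2780]);
translate([352, 542, 0]) cube([138, 3884, 2780]);
translate([3714, 542, 0]) cube([138, 3884, 2780]);


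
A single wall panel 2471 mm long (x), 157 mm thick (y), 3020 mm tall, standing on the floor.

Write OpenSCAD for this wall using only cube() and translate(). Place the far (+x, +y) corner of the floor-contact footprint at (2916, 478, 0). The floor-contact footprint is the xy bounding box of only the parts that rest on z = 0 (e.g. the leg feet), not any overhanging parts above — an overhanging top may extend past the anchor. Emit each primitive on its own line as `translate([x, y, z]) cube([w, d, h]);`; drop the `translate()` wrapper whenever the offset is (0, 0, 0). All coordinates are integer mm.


translate([445, 321, 0]) cube([2471, 157, 3020]);


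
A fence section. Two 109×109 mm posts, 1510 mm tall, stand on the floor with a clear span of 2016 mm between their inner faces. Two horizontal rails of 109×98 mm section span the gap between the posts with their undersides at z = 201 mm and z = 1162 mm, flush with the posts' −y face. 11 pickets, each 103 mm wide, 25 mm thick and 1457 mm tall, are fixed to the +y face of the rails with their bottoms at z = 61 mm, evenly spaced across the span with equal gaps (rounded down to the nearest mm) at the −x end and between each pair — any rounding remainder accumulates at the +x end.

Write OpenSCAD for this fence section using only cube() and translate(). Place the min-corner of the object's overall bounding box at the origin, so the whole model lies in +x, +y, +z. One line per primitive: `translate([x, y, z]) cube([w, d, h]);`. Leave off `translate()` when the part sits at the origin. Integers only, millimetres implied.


cube([109, 109, 1510]);
translate([2125, 0, 0]) cube([109, 109, 1510]);
translate([109, 0, 201]) cube([2016, 109, 98]);
translate([109, 0, 1162]) cube([2016, 109, 98]);
translate([182, 109, 61]) cube([103, 25, 1457]);
translate([358, 109, 61]) cube([103, 25, 1457]);
translate([534, 109, 61]) cube([103, 25, 1457]);
translate([710, 109, 61]) cube([103, 25, 1457]);
translate([886, 109, 61]) cube([103, 25, 1457]);
translate([1062, 109, 61]) cube([103, 25, 1457]);
translate([1238, 109, 61]) cube([103, 25, 1457]);
translate([1414, 109, 61]) cube([103, 25, 1457]);
translate([1590, 109, 61]) cube([103, 25, 1457]);
translate([1766, 109, 61]) cube([103, 25, 1457]);
translate([1942, 109, 61]) cube([103, 25, 1457]);


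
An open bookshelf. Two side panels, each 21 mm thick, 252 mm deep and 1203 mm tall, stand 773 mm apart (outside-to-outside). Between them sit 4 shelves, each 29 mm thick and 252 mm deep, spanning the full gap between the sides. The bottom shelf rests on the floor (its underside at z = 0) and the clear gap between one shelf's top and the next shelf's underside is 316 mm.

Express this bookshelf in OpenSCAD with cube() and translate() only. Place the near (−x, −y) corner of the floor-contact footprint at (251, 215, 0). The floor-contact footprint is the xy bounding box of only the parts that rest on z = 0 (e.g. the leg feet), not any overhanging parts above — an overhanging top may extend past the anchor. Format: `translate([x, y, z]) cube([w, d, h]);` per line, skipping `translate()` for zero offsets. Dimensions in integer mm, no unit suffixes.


translate([251, 215, 0]) cube([21, 252, 1203]);
translate([1003, 215, 0]) cube([21, 252, 1203]);
translate([272, 215, 0]) cube([731, 252, 29]);
translate([272, 215, 345]) cube([731, 252, 29]);
translate([272, 215, 690]) cube([731, 252, 29]);
translate([272, 215, 1035]) cube([731, 252, 29]);


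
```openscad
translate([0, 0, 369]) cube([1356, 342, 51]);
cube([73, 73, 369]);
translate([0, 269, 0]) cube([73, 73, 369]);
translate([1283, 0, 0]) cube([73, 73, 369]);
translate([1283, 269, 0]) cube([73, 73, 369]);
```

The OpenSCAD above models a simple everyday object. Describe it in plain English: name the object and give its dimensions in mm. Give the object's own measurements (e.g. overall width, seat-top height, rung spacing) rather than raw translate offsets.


A long wooden bench with a 1356 mm (x) × 342 mm (y) seat, 51 mm thick, its top surface 420 mm above the floor. Four 73 mm square legs at the seat corners, flush with the edges, run from z = 0 to the seat underside.


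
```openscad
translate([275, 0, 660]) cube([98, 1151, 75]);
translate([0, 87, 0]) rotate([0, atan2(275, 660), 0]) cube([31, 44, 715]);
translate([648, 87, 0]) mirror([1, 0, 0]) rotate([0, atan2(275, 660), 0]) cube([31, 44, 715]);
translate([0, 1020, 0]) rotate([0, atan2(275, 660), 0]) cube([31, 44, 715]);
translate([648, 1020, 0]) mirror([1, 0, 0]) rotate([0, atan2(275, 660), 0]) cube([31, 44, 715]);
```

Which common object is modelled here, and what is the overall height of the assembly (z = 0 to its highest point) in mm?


A sawhorse. The overall height is 735 mm.

A beam across two mirrored pairs of raked legs — a sawhorse. The beam's underside is at z = 660 (matching the legs' vertical rise in atan2(275, 660)) and the beam is 75 mm tall, so its top is at 660 + 75 = 735 mm. The raked legs top out at the beam's underside, so that is the highest point.


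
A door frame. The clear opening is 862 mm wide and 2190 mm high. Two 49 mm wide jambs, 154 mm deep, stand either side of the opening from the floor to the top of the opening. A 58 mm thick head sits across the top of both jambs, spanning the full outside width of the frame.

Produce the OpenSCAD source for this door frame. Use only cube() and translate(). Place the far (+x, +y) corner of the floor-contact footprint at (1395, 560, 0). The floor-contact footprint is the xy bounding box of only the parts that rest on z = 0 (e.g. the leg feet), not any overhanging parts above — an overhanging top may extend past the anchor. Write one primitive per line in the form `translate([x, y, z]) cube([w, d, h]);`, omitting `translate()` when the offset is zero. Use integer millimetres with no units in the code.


translate([435, 406, 0]) cube([49, 154, 2190]);
translate([1346, 406, 0]) cube([49, 154, 2190]);
translate([435, 406, 2190]) cube([960, 154, 58]);


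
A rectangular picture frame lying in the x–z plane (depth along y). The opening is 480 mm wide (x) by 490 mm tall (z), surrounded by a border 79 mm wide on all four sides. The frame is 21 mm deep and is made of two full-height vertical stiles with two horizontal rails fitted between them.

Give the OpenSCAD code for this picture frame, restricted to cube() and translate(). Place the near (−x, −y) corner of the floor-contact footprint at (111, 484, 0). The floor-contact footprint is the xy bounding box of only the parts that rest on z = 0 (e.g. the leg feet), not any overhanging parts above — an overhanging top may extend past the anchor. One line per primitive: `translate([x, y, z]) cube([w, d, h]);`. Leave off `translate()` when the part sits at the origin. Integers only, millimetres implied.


translate([111, 484, 0]) cube([79, 21, 648]);
translate([670, 484, 0]) cube([79, 21, 648]);
translate([190, 484, 0]) cube([480, 21, 79]);
translate([190, 484, 569]) cube([480, 21, 79]);


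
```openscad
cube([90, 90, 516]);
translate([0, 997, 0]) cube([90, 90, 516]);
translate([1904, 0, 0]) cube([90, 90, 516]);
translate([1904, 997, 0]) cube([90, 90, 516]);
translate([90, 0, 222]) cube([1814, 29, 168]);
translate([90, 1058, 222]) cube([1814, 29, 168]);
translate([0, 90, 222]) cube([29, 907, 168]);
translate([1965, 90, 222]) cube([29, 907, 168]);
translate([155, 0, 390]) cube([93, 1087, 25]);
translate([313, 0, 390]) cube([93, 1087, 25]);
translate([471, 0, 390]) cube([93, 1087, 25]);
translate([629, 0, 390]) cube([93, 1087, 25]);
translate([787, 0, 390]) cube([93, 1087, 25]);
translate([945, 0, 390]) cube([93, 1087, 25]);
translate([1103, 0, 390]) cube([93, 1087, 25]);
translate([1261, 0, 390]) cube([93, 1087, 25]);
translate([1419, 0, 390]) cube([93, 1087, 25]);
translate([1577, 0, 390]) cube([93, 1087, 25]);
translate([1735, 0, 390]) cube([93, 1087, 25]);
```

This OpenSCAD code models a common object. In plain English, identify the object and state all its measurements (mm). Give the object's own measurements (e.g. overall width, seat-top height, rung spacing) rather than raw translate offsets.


A bed frame 1994 mm long (x) by 1087 mm wide (y). Four 90×90 mm corner posts, 516 mm tall, at the corners of the footprint. Four rails of 29 mm thickness and 168 mm height run between adjacent posts with their undersides at z = 222 mm, their outer faces flush with the outside of the frame (the two x-running rails run between the posts' inner faces; the two y-running rails run between the posts' inner faces). 11 slats, each 93 mm wide (x) and 25 mm thick, lie across the top of the two x-running rails, running the full 1087 mm width of the frame in y; along x they sit between the end posts with a 65 mm gap after the −x posts and between neighbouring slats, leaving 76 mm before the +x posts.


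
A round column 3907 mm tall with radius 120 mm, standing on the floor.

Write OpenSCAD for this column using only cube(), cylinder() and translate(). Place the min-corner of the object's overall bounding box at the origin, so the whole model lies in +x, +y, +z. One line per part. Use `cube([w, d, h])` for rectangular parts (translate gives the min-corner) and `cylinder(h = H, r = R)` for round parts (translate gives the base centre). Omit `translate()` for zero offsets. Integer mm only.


translate([120, 120, 0]) cylinder(h = 3907, r = 120);


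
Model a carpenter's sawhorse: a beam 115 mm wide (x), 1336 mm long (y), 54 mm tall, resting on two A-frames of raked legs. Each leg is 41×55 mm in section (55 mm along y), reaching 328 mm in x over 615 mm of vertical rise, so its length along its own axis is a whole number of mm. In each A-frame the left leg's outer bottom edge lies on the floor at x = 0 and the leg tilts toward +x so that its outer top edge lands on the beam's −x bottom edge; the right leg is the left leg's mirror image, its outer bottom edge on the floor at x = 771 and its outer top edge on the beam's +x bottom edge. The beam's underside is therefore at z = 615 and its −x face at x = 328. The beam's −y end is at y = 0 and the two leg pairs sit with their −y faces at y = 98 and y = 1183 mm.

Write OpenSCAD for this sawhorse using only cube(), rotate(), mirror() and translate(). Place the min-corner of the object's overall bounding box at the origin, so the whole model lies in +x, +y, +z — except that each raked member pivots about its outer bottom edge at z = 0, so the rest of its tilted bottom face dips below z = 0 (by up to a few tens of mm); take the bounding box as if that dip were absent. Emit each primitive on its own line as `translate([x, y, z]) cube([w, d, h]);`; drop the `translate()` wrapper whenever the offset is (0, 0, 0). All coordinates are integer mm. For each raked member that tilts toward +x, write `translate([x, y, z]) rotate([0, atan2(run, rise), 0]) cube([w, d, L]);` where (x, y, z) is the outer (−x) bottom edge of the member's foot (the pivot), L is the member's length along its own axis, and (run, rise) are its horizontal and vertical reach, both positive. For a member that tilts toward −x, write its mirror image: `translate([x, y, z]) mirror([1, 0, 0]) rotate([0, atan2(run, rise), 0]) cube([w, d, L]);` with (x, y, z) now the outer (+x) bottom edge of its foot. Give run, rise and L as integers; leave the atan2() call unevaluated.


translate([328, 0, 615]) cube([115, 1336, 54]);
translate([0, 98, 0]) rotate([0, atan2(328, 615), 0]) cube([41, 55, 697]);
translate([771, 98, 0]) mirror([1, 0, 0]) rotate([0, atan2(328, 615), 0]) cube([41, 55, 697]);
translate([0, 1183, 0]) rotate([0, atan2(328, 615), 0]) cube([41, 55, 697]);
translate([771, 1183, 0]) mirror([1, 0, 0]) rotate([0, atan2(328, 615), 0]) cube([41, 55, 697]);


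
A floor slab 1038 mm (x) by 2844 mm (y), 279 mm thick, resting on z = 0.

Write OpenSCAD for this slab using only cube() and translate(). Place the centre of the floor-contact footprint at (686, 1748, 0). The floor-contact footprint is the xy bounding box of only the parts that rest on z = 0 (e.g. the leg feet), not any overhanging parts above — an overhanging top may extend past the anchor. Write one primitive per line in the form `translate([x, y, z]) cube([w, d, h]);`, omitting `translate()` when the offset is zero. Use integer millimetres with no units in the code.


translate([167, 326, 0]) cube([1038, 2844, 279]);


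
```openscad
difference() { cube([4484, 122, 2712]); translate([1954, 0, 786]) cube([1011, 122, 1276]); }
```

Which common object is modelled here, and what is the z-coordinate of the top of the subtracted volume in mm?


A wall with a window opening. The window head height is 2062 mm.

A wall with a rectangular opening subtracted — a window. Sill at z = 786, opening 1276 mm tall, so the head is at 786 + 1276 = 2062 mm.


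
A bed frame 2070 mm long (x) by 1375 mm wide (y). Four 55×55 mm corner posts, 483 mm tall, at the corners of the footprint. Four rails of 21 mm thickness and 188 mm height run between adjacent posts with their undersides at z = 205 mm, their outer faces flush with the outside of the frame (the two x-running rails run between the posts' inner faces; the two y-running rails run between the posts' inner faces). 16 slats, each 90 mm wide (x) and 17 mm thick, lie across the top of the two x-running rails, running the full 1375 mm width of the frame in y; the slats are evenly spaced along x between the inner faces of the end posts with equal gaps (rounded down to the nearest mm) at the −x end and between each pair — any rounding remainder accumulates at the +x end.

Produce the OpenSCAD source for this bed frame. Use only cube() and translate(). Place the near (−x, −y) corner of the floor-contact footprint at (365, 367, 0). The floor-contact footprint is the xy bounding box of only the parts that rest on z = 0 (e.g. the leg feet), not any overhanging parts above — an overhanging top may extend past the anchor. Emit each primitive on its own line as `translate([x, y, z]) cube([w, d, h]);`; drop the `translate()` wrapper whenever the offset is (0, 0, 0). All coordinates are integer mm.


translate([365, 367, 0]) cube([55, 55, 483]);
translate([365, 1687, 0]) cube([55, 55, 483]);
translate([2380, 367, 0]) cube([55, 55, 483]);
translate([2380, 1687, 0]) cube([55, 55, 483]);
translate([420, 367, 205]) cube([1960, 21, 188]);
translate([420, 1721, 205]) cube([1960, 21, 188]);
translate([365, 422, 205]) cube([21, 1265, 188]);
translate([2414, 422, 205]) cube([21, 1265, 188]);
translate([450, 367, 393]) cube([90, 1375, 17]);
translate([570, 367, 393]) cube([90, 1375, 17]);
translate([690, 367, 393]) cube([90, 1375, 17]);
translate([810, 367, 393]) cube([90, 1375, 17]);
translate([930, 367, 393]) cube([90, 1375, 17]);
translate([1050, 367, 393]) cube([90, 1375, 17]);
translate([1170, 367, 393]) cube([90, 1375, 17]);
translate([1290, 367, 393]) cube([90, 1375, 17]);
translate([1410, 367, 393]) cube([90, 1375, 17]);
translate([1530, 367, 393]) cube([90, 1375, 17]);
translate([1650, 367, 393]) cube([90, 1375, 17]);
translate([1770, 367, 393]) cube([90, 1375, 17]);
translate([1890, 367, 393]) cube([90, 1375, 17]);
translate([2010, 367, 393]) cube([90, 1375, 17]);
translate([2130, 367, 393]) cube([90, 1375, 17]);
translate([2250, 367, 393]) cube([90, 1375, 17]);


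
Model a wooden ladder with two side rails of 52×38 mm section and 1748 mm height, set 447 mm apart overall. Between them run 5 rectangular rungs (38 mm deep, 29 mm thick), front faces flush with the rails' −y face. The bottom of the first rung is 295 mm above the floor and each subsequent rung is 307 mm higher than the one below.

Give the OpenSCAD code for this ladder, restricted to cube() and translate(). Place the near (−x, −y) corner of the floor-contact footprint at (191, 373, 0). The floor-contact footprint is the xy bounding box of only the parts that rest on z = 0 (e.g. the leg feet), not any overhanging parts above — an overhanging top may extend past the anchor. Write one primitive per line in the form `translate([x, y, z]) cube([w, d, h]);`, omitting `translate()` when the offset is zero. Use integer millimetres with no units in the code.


translate([191, 373, 0]) cube([52, 38, 1748]);
translate([586, 373, 0]) cube([52, 38, 1748]);
translate([243, 373, 295]) cube([343, 38, 29]);
translate([243, 373, 602]) cube([343, 38, 29]);
translate([243, 373, 909]) cube([343, 38, 29]);
translate([243, 373, 1216]) cube([343, 38, 29]);
translate([243, 373, 1523]) cube([343, 38, 29]);


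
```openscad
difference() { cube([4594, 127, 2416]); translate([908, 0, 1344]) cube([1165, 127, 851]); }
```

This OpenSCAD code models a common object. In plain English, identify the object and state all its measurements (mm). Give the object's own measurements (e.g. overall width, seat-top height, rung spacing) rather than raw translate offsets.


A wall 4594 mm long (x), 127 mm thick (y), 2416 mm tall, with a rectangular window opening cut through it. The opening is 1165 mm wide and 851 mm tall; its sill is at z = 1344 mm and its near (−x) edge is 908 mm from the wall's −x end. The opening passes through the full wall thickness.


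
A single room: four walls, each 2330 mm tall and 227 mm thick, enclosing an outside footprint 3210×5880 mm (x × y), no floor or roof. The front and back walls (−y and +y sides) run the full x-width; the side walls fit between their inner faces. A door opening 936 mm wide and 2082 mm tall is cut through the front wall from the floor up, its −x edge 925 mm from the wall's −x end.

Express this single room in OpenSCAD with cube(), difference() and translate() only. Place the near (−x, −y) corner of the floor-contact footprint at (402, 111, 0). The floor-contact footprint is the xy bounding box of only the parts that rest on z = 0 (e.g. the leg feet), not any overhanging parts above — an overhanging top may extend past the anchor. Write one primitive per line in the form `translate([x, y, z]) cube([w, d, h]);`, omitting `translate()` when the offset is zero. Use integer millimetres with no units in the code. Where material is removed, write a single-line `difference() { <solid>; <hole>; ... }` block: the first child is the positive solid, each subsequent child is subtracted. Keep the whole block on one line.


difference() { translate([402, 111, 0]) cube([3210, 227, 2330]); translate([1327, 111, 0]) cube([936, 227, 2082]); }
translate([402, 5764, 0]) cube([3210, 227, 2330]);
translate([402, 338, 0]) cube([227, 5426, 2330]);
translate([3385, 338, 0]) cube([227, 5426, 2330]);


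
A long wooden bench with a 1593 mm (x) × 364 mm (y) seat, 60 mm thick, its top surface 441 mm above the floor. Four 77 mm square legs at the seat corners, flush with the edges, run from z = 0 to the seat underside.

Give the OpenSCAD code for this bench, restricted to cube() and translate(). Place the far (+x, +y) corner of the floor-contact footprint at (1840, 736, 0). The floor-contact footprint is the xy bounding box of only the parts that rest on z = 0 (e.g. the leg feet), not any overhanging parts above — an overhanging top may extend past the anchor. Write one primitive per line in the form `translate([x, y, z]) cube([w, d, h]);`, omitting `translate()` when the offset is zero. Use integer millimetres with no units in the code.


// leg_h = 441 − 60 = 381
translate([247, 372, 381]) cube([1593, 364, 60]);
translate([247, 372, 0]) cube([77, 77, 381]);
translate([247, 659, 0]) cube([77, 77, 381]);
translate([1763, 372, 0]) cube([77, 77, 381]);
translate([1763, 659, 0]) cube([77, 77, 381]);
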